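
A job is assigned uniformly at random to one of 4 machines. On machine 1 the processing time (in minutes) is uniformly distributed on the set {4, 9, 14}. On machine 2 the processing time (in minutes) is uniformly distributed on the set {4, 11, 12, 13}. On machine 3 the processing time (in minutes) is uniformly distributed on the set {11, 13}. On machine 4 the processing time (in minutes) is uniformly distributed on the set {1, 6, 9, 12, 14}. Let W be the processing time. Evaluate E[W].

197/20

E[W | machine 1] = (4+9+14)/3 = 9.
E[W | machine 2] = (4+11+12+13)/4 = 10.
E[W | machine 3] = (11+13)/2 = 12.
E[W | machine 4] = (1+6+9+12+14)/5 = 42/5.
E[W] = (1/4)·(9) + (1/4)·(10) + (1/4)·(12) + (1/4)·(42/5) = 197/20.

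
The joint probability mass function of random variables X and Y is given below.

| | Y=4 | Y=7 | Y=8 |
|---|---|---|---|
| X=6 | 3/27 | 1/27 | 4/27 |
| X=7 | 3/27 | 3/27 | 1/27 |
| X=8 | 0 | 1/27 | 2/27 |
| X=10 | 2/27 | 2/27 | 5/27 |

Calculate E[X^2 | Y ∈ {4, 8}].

319/5

P(Y ∈ {4, 8}) = 20/27.
Σ X^2·P over the event = 36·(3/27) + 36·(4/27) + 49·(3/27) + 49·(1/27) + 64·(2/27) + 100·(2/27) + 100·(5/27) = 1276/27.
E[X^2 | Y ∈ {4, 8}] = (1276/27) / (20/27) = 319/5.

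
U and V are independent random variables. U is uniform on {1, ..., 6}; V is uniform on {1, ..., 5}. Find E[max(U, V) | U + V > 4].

14/3

P(U + V > 4) = 4/5.
Summing max(U,V)·P(x,y) over outcomes with U + V > 4 gives 56/15.
E[max(U, V) | U + V > 4] = (56/15) / (4/5) = 14/3.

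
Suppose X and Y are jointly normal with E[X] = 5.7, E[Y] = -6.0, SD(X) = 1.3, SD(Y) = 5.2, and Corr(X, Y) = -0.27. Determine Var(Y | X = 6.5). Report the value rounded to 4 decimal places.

For a bivariate normal, Var(Y | X=x) = σ_Y²(1 − ρ²).
Var(Y | X=6.5) = (5.2)²·(1 − (-0.27)²) = 27.04·0.9271 = 25.0688.

25.0688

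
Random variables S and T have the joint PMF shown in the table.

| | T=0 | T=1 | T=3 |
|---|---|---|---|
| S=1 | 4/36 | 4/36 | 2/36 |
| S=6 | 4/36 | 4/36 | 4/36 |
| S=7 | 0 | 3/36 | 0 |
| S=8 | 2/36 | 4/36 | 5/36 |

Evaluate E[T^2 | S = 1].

11/5

P(S = 1) = 5/18.
Σ T^2·P over the event = 0·(4/36) + 1·(4/36) + 9·(2/36) = 11/18.
E[T^2 | S = 1] = (11/18) / (5/18) = 11/5.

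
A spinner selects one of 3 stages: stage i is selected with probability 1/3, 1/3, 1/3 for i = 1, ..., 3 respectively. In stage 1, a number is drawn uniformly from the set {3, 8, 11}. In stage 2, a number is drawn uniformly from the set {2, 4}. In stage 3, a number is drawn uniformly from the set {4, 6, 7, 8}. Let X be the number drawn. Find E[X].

E[X | stage 1] = (3+8+11)/3 = 22/3.
E[X | stage 2] = (2+4)/2 = 3.
E[X | stage 3] = (4+6+7+8)/4 = 25/4.
By the law of total expectation,
E[X] = (1/3)·(22/3) + (1/3)·(3) + (1/3)·(25/4) = 199/36.

199/36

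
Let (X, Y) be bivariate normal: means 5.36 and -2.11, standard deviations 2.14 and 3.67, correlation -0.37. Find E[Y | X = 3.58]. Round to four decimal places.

-0.9805

For a bivariate normal, E[Y | X=x] = μ_Y + ρ·(σ_Y/σ_X)·(x − μ_X).
E[Y | X=3.58] = -2.11 + (-0.37)·(3.67/2.14)·(3.58 − (5.36)) = -2.11 + (-0.63453)·(-1.78) = -0.9805.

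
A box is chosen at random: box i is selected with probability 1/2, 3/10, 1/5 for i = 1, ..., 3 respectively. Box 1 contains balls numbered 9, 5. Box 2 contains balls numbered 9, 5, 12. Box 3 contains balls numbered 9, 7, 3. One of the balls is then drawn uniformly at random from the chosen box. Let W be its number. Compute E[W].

221/30

E[W | box 1] = (9+5)/2 = 7.
E[W | box 2] = (9+5+12)/3 = 26/3.
E[W | box 3] = (9+7+3)/3 = 19/3.
E[W] = (1/2)·(7) + (3/10)·(26/3) + (1/5)·(19/3) = 221/30.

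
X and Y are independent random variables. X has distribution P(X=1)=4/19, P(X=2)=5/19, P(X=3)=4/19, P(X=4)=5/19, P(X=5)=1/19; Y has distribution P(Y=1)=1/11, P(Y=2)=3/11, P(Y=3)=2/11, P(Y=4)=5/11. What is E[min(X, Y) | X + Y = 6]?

15/7

P(X + Y = 6) = 49/209.
Summing min(X,Y)·P(x,y) over outcomes with X + Y = 6 gives 105/209.
E[min(X, Y) | X + Y = 6] = (105/209) / (49/209) = 15/7.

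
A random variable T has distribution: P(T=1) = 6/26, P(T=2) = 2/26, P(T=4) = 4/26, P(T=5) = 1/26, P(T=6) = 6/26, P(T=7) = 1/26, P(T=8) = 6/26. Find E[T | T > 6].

P(T > 6) = 7/26.
Σ over the event: 7·1/26 + 8·3/13 = 55/26.
E[T | T > 6] = (55/26) / (7/26) = 55/7.

55/7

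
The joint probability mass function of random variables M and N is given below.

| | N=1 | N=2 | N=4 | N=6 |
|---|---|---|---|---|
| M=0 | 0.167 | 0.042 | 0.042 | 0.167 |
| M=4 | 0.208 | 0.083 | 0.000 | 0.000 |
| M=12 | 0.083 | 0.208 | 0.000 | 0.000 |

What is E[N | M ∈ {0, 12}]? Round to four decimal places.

P(M ∈ {0, 12}) = 0.709.
Σ N·P over the event = 1·(0.167) + 2·(0.042) + 4·(0.042) + 6·(0.167) + 1·(0.083) + 2·(0.208) = 1.920.
E[N | M ∈ {0, 12}] = (1.920) / (0.709) = 2.7080.

2.7080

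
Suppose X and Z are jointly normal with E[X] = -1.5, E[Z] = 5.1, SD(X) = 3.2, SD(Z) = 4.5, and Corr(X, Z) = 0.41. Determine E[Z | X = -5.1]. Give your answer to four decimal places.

3.0244

E[Z | X=x] = μ_Z + ρ(σ_Z/σ_X)(x − μ_X) for jointly normal variables.
E[Z | X=-5.1] = 5.1 + (0.41)·(4.5/3.2)·(-5.1 − (-1.5)) = 5.1 + (0.57656)·(-3.6) = 3.0244.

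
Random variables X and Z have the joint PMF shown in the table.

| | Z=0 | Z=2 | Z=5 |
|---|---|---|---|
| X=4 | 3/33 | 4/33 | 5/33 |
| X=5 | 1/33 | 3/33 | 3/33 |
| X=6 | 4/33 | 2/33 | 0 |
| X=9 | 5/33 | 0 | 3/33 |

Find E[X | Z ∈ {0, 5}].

37/6

P(Z ∈ {0, 5}) = 8/11.
Σ X·P over the event = 4·(3/33) + 4·(5/33) + 5·(1/33) + 5·(3/33) + 6·(4/33) + 9·(5/33) + 9·(3/33) = 148/33.
E[X | Z ∈ {0, 5}] = (148/33) / (8/11) = 37/6.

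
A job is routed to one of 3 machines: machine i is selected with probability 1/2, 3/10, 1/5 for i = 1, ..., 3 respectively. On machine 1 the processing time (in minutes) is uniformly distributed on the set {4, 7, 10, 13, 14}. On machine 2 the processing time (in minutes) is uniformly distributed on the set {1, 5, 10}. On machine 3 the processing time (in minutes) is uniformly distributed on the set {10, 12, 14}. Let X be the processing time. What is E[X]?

E[X | machine 1] = (4+7+10+13+14)/5 = 48/5.
E[X | machine 2] = (1+5+10)/3 = 16/3.
E[X | machine 3] = (10+12+14)/3 = 12.
E[X] = (1/2)·(48/5) + (3/10)·(16/3) + (1/5)·(12) = 44/5.

44/5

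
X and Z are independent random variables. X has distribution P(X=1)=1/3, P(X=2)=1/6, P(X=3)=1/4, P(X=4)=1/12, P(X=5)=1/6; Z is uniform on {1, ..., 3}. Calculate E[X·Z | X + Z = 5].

17/3

P(X + Z = 5) = 1/6.
Summing XZ·P(x,y) over outcomes with X + Z = 5 gives 17/18.
E[X·Z | X + Z = 5] = (17/18) / (1/6) = 17/3.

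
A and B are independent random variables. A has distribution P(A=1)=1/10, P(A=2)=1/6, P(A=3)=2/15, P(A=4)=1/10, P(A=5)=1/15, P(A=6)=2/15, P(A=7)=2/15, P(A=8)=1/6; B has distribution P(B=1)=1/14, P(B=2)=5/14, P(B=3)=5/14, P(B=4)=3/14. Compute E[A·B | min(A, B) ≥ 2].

5032/351

P(min(A, B) ≥ 2) = 117/140.
Summing AB·P(x,y) over outcomes with min(A, B) ≥ 2 gives 1258/105.
E[A·B | min(A, B) ≥ 2] = (1258/105) / (117/140) = 5032/351.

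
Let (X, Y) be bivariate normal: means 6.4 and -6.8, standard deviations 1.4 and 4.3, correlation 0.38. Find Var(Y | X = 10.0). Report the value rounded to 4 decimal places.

The conditional variance in a bivariate normal is σ_Y²(1 − ρ²), independent of x.
Var(Y | X=10.0) = (4.3)²·(1 − (0.38)²) = 18.49·0.8556 = 15.8200.

15.8200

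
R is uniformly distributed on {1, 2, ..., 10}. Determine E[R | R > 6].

Given R > 6, R is equally likely to be any of {7, 8, 9, 10}.
E[R | R > 6] = (7 + 8 + 9 + 10) / 4 = 17/2.

17/2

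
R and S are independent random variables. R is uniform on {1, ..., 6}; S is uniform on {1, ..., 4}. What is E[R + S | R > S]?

47/7

P(R > S) = 7/12.
Summing (R+S)·P(x,y) over outcomes with R > S gives 47/12.
E[R + S | R > S] = (47/12) / (7/12) = 47/7.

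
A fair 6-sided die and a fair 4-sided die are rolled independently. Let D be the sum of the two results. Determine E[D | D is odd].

6

P(D is odd) = 1/2.
Σ over the event: 3·1/12 + 5·1/6 + 7·1/6 + 9·1/12 = 3.
E[D | D is odd] = (3) / (1/2) = 6.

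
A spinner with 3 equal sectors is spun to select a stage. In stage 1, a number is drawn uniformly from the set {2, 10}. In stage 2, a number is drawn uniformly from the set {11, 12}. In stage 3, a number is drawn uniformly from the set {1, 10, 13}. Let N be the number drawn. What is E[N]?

E[N | stage 1] = (2+10)/2 = 6.
E[N | stage 2] = (11+12)/2 = 23/2.
E[N | stage 3] = (1+10+13)/3 = 8.
E[N] = (1/3)·(6) + (1/3)·(23/2) + (1/3)·(8) = 17/2.

17/2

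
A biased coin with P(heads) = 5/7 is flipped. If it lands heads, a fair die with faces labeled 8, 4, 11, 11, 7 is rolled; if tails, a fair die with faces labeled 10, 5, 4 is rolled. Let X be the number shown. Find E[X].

23/3

E[X | heads] = (8+4+11+11+7)/5 = 41/5.
E[X | tails] = (10+5+4)/3 = 19/3.
By the law of total expectation,
E[X] = (5/7)·(41/5) + (2/7)·(19/3) = 23/3.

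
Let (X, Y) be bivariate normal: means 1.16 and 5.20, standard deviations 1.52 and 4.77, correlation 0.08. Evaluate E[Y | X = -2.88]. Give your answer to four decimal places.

E[Y | X=x] = μ_Y + ρ(σ_Y/σ_X)(x − μ_X) for jointly normal variables.
E[Y | X=-2.88] = 5.20 + (0.08)·(4.77/1.52)·(-2.88 − (1.16)) = 5.20 + (0.251053)·(-4.04) = 4.1857.

4.1857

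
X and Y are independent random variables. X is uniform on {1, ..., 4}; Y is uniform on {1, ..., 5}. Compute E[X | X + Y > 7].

Outcomes with X + Y > 7: (3,5), (4,4), (4,5), each with probability 1/20.
E[X | X + Y > 7] = (3 + 4 + 4) / 3 = 11/3.

11/3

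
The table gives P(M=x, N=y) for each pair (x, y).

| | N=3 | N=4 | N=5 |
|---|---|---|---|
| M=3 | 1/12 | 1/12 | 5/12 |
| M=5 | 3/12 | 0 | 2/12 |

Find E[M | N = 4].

P(N = 4) = 1/12.
Σ M·P over the event = 3·(1/12) = 1/4.
E[M | N = 4] = (1/4) / (1/12) = 3.

3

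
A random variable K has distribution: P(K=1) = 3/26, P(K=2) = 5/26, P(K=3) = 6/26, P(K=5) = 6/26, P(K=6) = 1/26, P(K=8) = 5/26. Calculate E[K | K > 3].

P(K > 3) = 6/13.
Σ over the event: 5·3/13 + 6·1/26 + 8·5/26 = 38/13.
E[K | K > 3] = (38/13) / (6/13) = 19/3.

19/3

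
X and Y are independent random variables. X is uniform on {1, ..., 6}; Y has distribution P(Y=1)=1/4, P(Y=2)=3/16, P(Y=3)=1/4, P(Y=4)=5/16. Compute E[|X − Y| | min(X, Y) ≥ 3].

P(min(X, Y) ≥ 3) = 3/8.
Summing |X−Y|·P(x,y) over outcomes with min(X, Y) ≥ 3 gives 11/24.
E[|X − Y| | min(X, Y) ≥ 3] = (11/24) / (3/8) = 11/9.

11/9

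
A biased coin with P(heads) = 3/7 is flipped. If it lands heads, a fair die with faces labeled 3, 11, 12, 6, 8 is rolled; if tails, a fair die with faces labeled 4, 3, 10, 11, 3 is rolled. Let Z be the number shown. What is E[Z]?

E[Z | heads] = (3+11+12+6+8)/5 = 8.
E[Z | tails] = (4+3+10+11+3)/5 = 31/5.
E[Z] = (3/7)·(8) + (4/7)·(31/5) = 244/35.

244/35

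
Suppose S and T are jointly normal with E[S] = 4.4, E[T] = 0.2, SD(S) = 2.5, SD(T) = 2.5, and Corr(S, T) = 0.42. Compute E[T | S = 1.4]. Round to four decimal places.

The regression of T on S has slope ρ·σ_T/σ_S and passes through (μ_S, μ_T).
E[T | S=1.4] = 0.2 + (0.42)·(2.5/2.5)·(1.4 − (4.4)) = 0.2 + (0.42)·(-3) = -1.0600.

-1.0600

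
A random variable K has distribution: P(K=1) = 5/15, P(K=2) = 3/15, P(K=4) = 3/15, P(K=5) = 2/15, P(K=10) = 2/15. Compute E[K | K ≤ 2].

11/8

P(K ≤ 2) = 8/15.
Σ over the event: 1·1/3 + 2·1/5 = 11/15.
E[K | K ≤ 2] = (11/15) / (8/15) = 11/8.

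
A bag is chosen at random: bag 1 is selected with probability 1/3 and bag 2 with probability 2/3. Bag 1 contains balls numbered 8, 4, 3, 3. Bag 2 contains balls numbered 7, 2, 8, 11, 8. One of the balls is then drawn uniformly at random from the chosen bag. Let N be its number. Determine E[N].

63/10

E[N | bag 1] = (8+4+3+3)/4 = 9/2.
E[N | bag 2] = (7+2+8+11+8)/5 = 36/5.
By the law of total expectation,
E[N] = (1/3)·(9/2) + (2/3)·(36/5) = 63/10.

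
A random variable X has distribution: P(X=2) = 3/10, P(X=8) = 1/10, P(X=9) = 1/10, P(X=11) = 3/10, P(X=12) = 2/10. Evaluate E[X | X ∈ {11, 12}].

57/5

P(X ∈ {11, 12}) = 1/2.
Σ over the event: 11·3/10 + 12·1/5 = 57/10.
E[X | X ∈ {11, 12}] = (57/10) / (1/2) = 57/5.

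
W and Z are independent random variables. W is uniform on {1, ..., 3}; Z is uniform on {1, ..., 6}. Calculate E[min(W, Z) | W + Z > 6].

7/3

Outcomes with W + Z > 6: (1,6), (2,5), (2,6), (3,4), (3,5), (3,6), each with probability 1/18.
E[min(W, Z) | W + Z > 6] = (1 + 2 + 2 + 3 + 3 + 3) / 6 = 7/3.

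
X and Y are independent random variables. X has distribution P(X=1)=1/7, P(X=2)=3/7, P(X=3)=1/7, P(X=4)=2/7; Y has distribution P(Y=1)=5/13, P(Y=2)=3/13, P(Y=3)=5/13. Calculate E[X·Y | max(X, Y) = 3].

P(max(X, Y) = 3) = 33/91.
Summing XY·P(x,y) over outcomes with max(X, Y) = 3 gives 183/91.
E[X·Y | max(X, Y) = 3] = (183/91) / (33/91) = 61/11.

61/11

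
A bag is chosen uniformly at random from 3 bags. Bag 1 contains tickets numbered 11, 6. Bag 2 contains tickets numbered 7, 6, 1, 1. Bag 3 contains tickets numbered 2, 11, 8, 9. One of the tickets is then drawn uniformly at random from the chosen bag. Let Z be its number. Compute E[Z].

E[Z | bag 1] = (11+6)/2 = 17/2.
E[Z | bag 2] = (7+6+1+1)/4 = 15/4.
E[Z | bag 3] = (2+11+8+9)/4 = 15/2.
E[Z] = (1/3)·(17/2) + (1/3)·(15/4) + (1/3)·(15/2) = 79/12.

79/12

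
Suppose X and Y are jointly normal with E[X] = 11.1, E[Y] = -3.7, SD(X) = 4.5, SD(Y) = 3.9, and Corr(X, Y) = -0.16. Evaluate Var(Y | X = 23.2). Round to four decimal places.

For a bivariate normal, Var(Y | X=x) = σ_Y²(1 − ρ²).
Var(Y | X=23.2) = (3.9)²·(1 − (-0.16)²) = 15.21·0.9744 = 14.8206.

14.8206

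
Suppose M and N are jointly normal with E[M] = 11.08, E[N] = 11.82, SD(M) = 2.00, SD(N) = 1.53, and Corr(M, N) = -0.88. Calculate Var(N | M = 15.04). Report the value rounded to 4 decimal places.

The conditional variance in a bivariate normal is σ_N²(1 − ρ²), independent of x.
Var(N | M=15.04) = (1.53)²·(1 − (-0.88)²) = 2.3409·0.2256 = 0.5281.

0.5281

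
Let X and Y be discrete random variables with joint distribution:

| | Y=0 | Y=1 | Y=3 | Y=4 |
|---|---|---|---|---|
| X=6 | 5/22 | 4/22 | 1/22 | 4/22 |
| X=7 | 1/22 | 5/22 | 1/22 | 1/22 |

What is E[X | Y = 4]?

P(Y = 4) = 5/22.
Σ X·P over the event = 6·(4/22) + 7·(1/22) = 31/22.
E[X | Y = 4] = (31/22) / (5/22) = 31/5.

31/5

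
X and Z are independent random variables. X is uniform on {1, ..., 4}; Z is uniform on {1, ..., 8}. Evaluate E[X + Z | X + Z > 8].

10

Outcomes with X + Z > 8: (1,8), (2,7), (2,8), (3,6), (3,7), (3,8), (4,5), (4,6), (4,7), (4,8), each with probability 1/32.
E[X + Z | X + Z > 8] = (9 + 9 + 10 + 9 + 10 + 11 + 9 + 10 + 11 + 12) / 10 = 10.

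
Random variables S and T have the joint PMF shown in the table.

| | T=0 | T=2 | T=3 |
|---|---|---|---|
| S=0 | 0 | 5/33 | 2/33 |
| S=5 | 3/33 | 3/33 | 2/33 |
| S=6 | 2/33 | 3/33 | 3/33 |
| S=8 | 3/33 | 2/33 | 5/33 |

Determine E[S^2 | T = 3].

239/6

P(T = 3) = 4/11.
Σ S^2·P over the event = 0·(2/33) + 25·(2/33) + 36·(3/33) + 64·(5/33) = 478/33.
E[S^2 | T = 3] = (478/33) / (4/11) = 239/6.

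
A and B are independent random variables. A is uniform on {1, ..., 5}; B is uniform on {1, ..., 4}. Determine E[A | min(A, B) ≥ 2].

P(min(A, B) ≥ 2) = 3/5.
Summing A·P(x,y) over outcomes with min(A, B) ≥ 2 gives 21/10.
E[A | min(A, B) ≥ 2] = (21/10) / (3/5) = 7/2.

7/2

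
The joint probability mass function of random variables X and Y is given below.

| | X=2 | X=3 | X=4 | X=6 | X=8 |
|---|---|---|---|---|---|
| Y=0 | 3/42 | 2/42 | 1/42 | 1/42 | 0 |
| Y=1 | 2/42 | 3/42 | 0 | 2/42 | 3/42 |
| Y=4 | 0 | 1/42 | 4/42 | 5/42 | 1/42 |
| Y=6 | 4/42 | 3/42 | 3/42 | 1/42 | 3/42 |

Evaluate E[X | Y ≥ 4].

116/25

P(Y ≥ 4) = 25/42.
Summing X·P(X=x,Y=y) over the conditioning event gives 58/21.
E[X | Y ≥ 4] = (58/21) / (25/42) = 116/25.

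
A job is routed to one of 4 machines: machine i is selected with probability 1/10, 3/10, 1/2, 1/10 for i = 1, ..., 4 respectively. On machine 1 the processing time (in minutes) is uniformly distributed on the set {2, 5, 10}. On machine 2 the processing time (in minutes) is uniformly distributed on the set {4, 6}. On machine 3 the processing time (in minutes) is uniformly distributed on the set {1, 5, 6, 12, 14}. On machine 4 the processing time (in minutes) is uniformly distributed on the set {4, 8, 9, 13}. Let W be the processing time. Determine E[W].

403/60

E[W | machine 1] = (2+5+10)/3 = 17/3.
E[W | machine 2] = (4+6)/2 = 5.
E[W | machine 3] = (1+5+6+12+14)/5 = 38/5.
E[W | machine 4] = (4+8+9+13)/4 = 17/2.
E[W] = (1/10)·(17/3) + (3/10)·(5) + (1/2)·(38/5) + (1/10)·(17/2) = 403/60.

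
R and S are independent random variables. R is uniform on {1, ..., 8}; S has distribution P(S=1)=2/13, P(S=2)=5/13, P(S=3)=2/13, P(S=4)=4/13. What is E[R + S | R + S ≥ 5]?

P(R + S ≥ 5) = 43/52.
Summing (R+S)·P(x,y) over outcomes with R + S ≥ 5 gives 679/104.
E[R + S | R + S ≥ 5] = (679/104) / (43/52) = 679/86.

679/86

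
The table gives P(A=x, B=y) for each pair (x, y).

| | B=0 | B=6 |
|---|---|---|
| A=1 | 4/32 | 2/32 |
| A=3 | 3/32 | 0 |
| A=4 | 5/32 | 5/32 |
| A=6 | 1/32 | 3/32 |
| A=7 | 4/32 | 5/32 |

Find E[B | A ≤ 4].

42/19

P(A ≤ 4) = 19/32.
Summing B·P(A=x,B=y) over the conditioning event gives 21/16.
E[B | A ≤ 4] = (21/16) / (19/32) = 42/19.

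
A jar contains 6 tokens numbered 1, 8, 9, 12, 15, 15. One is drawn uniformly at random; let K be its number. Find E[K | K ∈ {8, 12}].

P(K ∈ {8, 12}) = 1/3.
Σ over the event: 8·1/6 + 12·1/6 = 10/3.
E[K | K ∈ {8, 12}] = (10/3) / (1/3) = 10.

10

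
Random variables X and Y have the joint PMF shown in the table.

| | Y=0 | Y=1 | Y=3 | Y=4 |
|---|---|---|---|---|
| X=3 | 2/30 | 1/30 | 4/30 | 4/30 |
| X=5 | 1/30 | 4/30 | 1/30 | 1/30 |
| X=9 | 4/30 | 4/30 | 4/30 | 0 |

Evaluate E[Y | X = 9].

P(X = 9) = 2/5.
Σ Y·P over the event = 0·(4/30) + 1·(4/30) + 3·(4/30) = 8/15.
E[Y | X = 9] = (8/15) / (2/5) = 4/3.

4/3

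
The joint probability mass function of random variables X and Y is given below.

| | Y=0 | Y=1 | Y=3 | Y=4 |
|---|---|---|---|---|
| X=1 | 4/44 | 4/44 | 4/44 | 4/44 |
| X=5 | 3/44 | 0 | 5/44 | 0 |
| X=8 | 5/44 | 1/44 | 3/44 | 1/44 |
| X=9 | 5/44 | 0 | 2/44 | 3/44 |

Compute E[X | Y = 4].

P(Y = 4) = 2/11.
Σ X·P over the event = 1·(4/44) + 8·(1/44) + 9·(3/44) = 39/44.
E[X | Y = 4] = (39/44) / (2/11) = 39/8.

39/8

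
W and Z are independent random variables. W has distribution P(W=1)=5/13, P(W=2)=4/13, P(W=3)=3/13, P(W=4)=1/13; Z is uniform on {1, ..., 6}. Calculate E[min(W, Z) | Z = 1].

1

P(Z = 1) = 1/6.
Summing min(W,Z)·P(x,y) over outcomes with Z = 1 gives 1/6.
E[min(W, Z) | Z = 1] = (1/6) / (1/6) = 1.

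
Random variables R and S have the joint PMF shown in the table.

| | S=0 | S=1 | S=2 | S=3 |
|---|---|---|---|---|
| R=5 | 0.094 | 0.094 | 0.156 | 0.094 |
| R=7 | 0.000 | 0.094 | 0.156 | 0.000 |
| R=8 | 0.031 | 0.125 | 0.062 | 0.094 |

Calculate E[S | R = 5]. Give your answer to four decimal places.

P(R = 5) = 0.438.
Summing S·P(R=x,S=y) over the conditioning event gives 0.688.
E[S | R = 5] = (0.688) / (0.438) = 1.5708.

1.5708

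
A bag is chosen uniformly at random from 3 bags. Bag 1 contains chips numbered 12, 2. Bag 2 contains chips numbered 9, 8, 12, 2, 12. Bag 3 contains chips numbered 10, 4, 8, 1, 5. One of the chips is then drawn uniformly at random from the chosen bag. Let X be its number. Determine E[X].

106/15

E[X | bag 1] = (12+2)/2 = 7.
E[X | bag 2] = (9+8+12+2+12)/5 = 43/5.
E[X | bag 3] = (10+4+8+1+5)/5 = 28/5.
By the law of total expectation,
E[X] = (1/3)·(7) + (1/3)·(43/5) + (1/3)·(28/5) = 106/15.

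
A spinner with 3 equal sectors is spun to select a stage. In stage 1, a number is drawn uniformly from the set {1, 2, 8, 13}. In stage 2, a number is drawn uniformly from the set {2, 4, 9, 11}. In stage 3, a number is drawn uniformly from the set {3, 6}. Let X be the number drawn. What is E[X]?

17/3

E[X | stage 1] = (1+2+8+13)/4 = 6.
E[X | stage 2] = (2+4+9+11)/4 = 13/2.
E[X | stage 3] = (3+6)/2 = 9/2.
By the law of total expectation,
E[X] = (1/3)·(6) + (1/3)·(13/2) + (1/3)·(9/2) = 17/3.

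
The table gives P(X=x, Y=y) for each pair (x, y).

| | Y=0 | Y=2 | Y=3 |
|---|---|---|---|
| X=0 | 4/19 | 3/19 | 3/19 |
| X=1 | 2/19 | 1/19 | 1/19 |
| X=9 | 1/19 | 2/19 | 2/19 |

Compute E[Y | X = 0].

P(X = 0) = 10/19.
Σ Y·P over the event = 0·(4/19) + 2·(3/19) + 3·(3/19) = 15/19.
E[Y | X = 0] = (15/19) / (10/19) = 3/2.

3/2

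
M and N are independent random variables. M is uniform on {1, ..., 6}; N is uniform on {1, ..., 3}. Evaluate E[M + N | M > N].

P(M > N) = 2/3.
Summing (M+N)·P(x,y) over outcomes with M > N gives 25/6.
E[M + N | M > N] = (25/6) / (2/3) = 25/4.

25/4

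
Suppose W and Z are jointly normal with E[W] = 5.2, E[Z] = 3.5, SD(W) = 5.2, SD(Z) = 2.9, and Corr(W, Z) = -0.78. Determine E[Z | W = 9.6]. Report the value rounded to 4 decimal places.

The regression of Z on W has slope ρ·σ_Z/σ_W and passes through (μ_W, μ_Z).
E[Z | W=9.6] = 3.5 + (-0.78)·(2.9/5.2)·(9.6 − (5.2)) = 3.5 + (-0.435)·(4.4) = 1.5860.

1.5860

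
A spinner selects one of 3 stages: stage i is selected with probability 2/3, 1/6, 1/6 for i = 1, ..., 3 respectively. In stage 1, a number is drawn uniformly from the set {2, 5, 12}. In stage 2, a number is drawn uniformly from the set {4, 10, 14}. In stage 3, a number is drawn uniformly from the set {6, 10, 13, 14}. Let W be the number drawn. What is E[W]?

545/72

E[W | stage 1] = (2+5+12)/3 = 19/3.
E[W | stage 2] = (4+10+14)/3 = 28/3.
E[W | stage 3] = (6+10+13+14)/4 = 43/4.
E[W] = (2/3)·(19/3) + (1/6)·(28/3) + (1/6)·(43/4) = 545/72.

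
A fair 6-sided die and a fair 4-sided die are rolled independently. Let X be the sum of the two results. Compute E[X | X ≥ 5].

62/9

P(X ≥ 5) = 3/4.
Σ over the event: 5·1/6 + 6·1/6 + 7·1/6 + 8·1/8 + 9·1/12 + 10·1/24 = 31/6.
E[X | X ≥ 5] = (31/6) / (3/4) = 62/9.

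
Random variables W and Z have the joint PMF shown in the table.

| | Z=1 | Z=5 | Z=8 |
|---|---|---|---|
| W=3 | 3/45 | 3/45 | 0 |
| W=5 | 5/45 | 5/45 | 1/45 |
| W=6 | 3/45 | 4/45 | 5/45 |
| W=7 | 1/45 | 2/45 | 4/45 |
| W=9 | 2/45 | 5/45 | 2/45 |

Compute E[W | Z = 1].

11/2

P(Z = 1) = 14/45.
Σ W·P over the event = 3·(3/45) + 5·(5/45) + 6·(3/45) + 7·(1/45) + 9·(2/45) = 77/45.
E[W | Z = 1] = (77/45) / (14/45) = 11/2.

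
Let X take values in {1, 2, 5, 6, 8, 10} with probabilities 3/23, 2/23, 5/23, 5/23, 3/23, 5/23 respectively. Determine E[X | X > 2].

43/6

P(X > 2) = 18/23.
Σ over the event: 5·5/23 + 6·5/23 + 8·3/23 + 10·5/23 = 129/23.
E[X | X > 2] = (129/23) / (18/23) = 43/6.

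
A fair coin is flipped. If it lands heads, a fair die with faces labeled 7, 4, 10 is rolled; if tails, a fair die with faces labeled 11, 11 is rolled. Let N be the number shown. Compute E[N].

9

E[N | heads] = (7+4+10)/3 = 7.
E[N | tails] = (11+11)/2 = 11.
E[N] = (1/2)·(7) + (1/2)·(11) = 9.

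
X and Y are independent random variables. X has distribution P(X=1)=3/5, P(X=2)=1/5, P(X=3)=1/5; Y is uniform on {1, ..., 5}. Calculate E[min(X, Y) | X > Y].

4/3

P(X > Y) = 3/25.
Summing min(X,Y)·P(x,y) over outcomes with X > Y gives 4/25.
E[min(X, Y) | X > Y] = (4/25) / (3/25) = 4/3.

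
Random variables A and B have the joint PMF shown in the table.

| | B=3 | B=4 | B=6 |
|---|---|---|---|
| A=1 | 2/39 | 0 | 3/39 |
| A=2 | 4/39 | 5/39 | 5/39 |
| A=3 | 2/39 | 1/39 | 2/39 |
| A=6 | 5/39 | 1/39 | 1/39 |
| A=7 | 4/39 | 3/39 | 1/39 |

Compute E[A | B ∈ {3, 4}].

38/9

P(B ∈ {3, 4}) = 9/13.
Summing A·P(A=x,B=y) over the conditioning event gives 38/13.
E[A | B ∈ {3, 4}] = (38/13) / (9/13) = 38/9.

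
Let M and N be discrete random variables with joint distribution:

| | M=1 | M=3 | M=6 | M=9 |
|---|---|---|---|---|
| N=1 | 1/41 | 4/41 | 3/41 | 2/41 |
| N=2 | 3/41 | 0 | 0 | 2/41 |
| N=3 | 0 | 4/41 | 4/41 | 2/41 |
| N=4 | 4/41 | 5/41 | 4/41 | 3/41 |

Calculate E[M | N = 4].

35/8

P(N = 4) = 16/41.
Σ M·P over the event = 1·(4/41) + 3·(5/41) + 6·(4/41) + 9·(3/41) = 70/41.
E[M | N = 4] = (70/41) / (16/41) = 35/8.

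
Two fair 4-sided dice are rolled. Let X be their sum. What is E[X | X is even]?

P(X is even) = 1/2.
Σ over the event: 2·1/16 + 4·3/16 + 6·3/16 + 8·1/16 = 5/2.
E[X | X is even] = (5/2) / (1/2) = 5.

5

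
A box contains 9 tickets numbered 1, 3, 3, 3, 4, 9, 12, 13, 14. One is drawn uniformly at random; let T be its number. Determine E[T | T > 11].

P(T > 11) = 1/3.
Σ over the event: 12·1/9 + 13·1/9 + 14·1/9 = 13/3.
E[T | T > 11] = (13/3) / (1/3) = 13.

13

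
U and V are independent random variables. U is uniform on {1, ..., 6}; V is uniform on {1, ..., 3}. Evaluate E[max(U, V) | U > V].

P(U > V) = 2/3.
Summing max(U,V)·P(x,y) over outcomes with U > V gives 53/18.
E[max(U, V) | U > V] = (53/18) / (2/3) = 53/12.

53/12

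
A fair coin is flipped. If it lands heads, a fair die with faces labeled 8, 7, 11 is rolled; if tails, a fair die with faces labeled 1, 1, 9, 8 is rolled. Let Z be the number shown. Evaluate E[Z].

E[Z | heads] = (8+7+11)/3 = 26/3.
E[Z | tails] = (1+1+9+8)/4 = 19/4.
By the law of total expectation,
E[Z] = (1/2)·(26/3) + (1/2)·(19/4) = 161/24.

161/24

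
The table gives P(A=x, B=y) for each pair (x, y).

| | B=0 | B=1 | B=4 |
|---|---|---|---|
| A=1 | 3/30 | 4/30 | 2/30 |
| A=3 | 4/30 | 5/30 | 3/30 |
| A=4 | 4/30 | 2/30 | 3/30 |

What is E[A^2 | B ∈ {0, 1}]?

P(B ∈ {0, 1}) = 11/15.
Σ A^2·P over the event = 1·(3/30) + 1·(4/30) + 9·(4/30) + 9·(5/30) + 16·(4/30) + 16·(2/30) = 92/15.
E[A^2 | B ∈ {0, 1}] = (92/15) / (11/15) = 92/11.

92/11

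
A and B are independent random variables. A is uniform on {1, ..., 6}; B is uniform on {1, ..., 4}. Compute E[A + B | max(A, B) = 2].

Outcomes with max(A, B) = 2: (1,2), (2,1), (2,2), each with probability 1/24.
E[A + B | max(A, B) = 2] = (3 + 3 + 4) / 3 = 10/3.

10/3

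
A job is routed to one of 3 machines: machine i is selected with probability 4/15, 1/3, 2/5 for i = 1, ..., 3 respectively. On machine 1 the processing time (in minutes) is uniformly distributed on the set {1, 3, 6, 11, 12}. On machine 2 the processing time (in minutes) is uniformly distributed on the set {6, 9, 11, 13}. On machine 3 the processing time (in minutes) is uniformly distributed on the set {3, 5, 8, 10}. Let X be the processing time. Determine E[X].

761/100

E[X | machine 1] = (1+3+6+11+12)/5 = 33/5.
E[X | machine 2] = (6+9+11+13)/4 = 39/4.
E[X | machine 3] = (3+5+8+10)/4 = 13/2.
E[X] = (4/15)·(33/5) + (1/3)·(39/4) + (2/5)·(13/2) = 761/100.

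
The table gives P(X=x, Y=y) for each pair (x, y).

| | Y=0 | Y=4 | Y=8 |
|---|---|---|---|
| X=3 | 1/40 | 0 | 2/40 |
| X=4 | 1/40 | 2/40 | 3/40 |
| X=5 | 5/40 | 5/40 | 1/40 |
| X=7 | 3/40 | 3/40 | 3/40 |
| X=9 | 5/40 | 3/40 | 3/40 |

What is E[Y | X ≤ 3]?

P(X ≤ 3) = 3/40.
Σ Y·P over the event = 0·(1/40) + 8·(2/40) = 2/5.
E[Y | X ≤ 3] = (2/5) / (3/40) = 16/3.

16/3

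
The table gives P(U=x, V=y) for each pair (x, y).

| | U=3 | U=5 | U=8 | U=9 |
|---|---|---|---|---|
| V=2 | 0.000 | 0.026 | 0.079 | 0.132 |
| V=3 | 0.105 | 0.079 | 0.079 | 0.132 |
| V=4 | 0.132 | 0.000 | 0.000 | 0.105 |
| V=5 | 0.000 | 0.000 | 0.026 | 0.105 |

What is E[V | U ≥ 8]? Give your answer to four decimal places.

P(U ≥ 8) = 0.658.
Summing V·P(U=x,V=y) over the conditioning event gives 2.130.
E[V | U ≥ 8] = (2.130) / (0.658) = 3.2371.

3.2371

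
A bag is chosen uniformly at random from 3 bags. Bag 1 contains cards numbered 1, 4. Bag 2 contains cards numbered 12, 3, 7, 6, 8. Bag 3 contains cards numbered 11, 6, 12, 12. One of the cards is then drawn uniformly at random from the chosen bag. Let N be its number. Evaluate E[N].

E[N | bag 1] = (1+4)/2 = 5/2.
E[N | bag 2] = (12+3+7+6+8)/5 = 36/5.
E[N | bag 3] = (11+6+12+12)/4 = 41/4.
E[N] = (1/3)·(5/2) + (1/3)·(36/5) + (1/3)·(41/4) = 133/20.

133/20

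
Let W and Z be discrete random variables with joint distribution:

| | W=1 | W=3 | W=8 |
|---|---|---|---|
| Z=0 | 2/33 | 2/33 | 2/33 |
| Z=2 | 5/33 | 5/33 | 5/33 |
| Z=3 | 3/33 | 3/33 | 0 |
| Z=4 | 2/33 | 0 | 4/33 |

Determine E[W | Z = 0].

4

P(Z = 0) = 2/11.
Σ W·P over the event = 1·(2/33) + 3·(2/33) + 8·(2/33) = 8/11.
E[W | Z = 0] = (8/11) / (2/11) = 4.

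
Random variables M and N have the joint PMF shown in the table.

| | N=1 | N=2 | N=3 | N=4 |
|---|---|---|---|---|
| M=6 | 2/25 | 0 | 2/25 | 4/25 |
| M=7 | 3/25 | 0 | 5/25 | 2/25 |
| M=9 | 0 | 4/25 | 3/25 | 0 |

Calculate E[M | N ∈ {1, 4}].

71/11

P(N ∈ {1, 4}) = 11/25.
Σ M·P over the event = 6·(2/25) + 6·(4/25) + 7·(3/25) + 7·(2/25) = 71/25.
E[M | N ∈ {1, 4}] = (71/25) / (11/25) = 71/11.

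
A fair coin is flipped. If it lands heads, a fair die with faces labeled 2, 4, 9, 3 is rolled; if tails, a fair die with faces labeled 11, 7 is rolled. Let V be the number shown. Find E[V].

E[V | heads] = (2+4+9+3)/4 = 9/2.
E[V | tails] = (11+7)/2 = 9.
E[V] = (1/2)·(9/2) + (1/2)·(9) = 27/4.

27/4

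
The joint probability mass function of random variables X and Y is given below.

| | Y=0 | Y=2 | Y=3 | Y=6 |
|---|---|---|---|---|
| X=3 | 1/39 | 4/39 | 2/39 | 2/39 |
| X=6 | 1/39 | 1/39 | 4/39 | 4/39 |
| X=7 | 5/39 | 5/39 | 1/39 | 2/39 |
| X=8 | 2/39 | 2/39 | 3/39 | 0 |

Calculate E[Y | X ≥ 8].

P(X ≥ 8) = 7/39.
Summing Y·P(X=x,Y=y) over the conditioning event gives 1/3.
E[Y | X ≥ 8] = (1/3) / (7/39) = 13/7.

13/7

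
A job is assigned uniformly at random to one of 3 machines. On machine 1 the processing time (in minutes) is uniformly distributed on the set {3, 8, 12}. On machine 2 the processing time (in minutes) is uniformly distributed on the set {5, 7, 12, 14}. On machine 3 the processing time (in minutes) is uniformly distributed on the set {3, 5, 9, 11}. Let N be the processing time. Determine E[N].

145/18

E[N | machine 1] = (3+8+12)/3 = 23/3.
E[N | machine 2] = (5+7+12+14)/4 = 19/2.
E[N | machine 3] = (3+5+9+11)/4 = 7.
By the law of total expectation,
E[N] = (1/3)·(23/3) + (1/3)·(19/2) + (1/3)·(7) = 145/18.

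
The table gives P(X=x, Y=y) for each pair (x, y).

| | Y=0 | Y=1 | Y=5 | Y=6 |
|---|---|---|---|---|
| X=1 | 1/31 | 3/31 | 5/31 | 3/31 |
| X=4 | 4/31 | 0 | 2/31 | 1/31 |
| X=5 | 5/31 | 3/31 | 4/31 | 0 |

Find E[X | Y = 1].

P(Y = 1) = 6/31.
Σ X·P over the event = 1·(3/31) + 5·(3/31) = 18/31.
E[X | Y = 1] = (18/31) / (6/31) = 3.

3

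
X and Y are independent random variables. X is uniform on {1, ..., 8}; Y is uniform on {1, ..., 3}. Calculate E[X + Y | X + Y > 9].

P(X + Y > 9) = 1/8.
Summing (X+Y)·P(x,y) over outcomes with X + Y > 9 gives 31/24.
E[X + Y | X + Y > 9] = (31/24) / (1/8) = 31/3.

31/3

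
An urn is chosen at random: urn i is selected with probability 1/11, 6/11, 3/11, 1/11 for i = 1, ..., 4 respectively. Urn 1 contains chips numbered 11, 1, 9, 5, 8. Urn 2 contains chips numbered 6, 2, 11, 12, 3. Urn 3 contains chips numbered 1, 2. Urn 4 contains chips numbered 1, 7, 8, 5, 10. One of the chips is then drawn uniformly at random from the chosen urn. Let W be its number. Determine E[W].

53/10

E[W | urn 1] = (11+1+9+5+8)/5 = 34/5.
E[W | urn 2] = (6+2+11+12+3)/5 = 34/5.
E[W | urn 3] = (1+2)/2 = 3/2.
E[W | urn 4] = (1+7+8+5+10)/5 = 31/5.
E[W] = (1/11)·(34/5) + (6/11)·(34/5) + (3/11)·(3/2) + (1/11)·(31/5) = 53/10.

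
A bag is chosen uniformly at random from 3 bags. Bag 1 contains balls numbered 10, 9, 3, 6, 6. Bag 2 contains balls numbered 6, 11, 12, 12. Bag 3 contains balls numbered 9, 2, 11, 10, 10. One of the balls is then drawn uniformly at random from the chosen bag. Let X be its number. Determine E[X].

E[X | bag 1] = (10+9+3+6+6)/5 = 34/5.
E[X | bag 2] = (6+11+12+12)/4 = 41/4.
E[X | bag 3] = (9+2+11+10+10)/5 = 42/5.
E[X] = (1/3)·(34/5) + (1/3)·(41/4) + (1/3)·(42/5) = 509/60.

509/60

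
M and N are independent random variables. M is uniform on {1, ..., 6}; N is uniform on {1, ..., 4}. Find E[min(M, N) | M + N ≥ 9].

11/3

P(M + N ≥ 9) = 1/8.
Summing min(M,N)·P(x,y) over outcomes with M + N ≥ 9 gives 11/24.
E[min(M, N) | M + N ≥ 9] = (11/24) / (1/8) = 11/3.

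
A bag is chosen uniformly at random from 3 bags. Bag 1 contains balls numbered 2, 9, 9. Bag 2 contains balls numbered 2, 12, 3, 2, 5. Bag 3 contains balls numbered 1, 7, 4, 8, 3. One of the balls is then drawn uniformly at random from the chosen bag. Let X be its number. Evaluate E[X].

241/45

E[X | bag 1] = (2+9+9)/3 = 20/3.
E[X | bag 2] = (2+12+3+2+5)/5 = 24/5.
E[X | bag 3] = (1+7+4+8+3)/5 = 23/5.
By the law of total expectation,
E[X] = (1/3)·(20/3) + (1/3)·(24/5) + (1/3)·(23/5) = 241/45.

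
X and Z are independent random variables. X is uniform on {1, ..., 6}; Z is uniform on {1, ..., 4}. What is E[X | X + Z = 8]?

5

Outcomes with X + Z = 8: (4,4), (5,3), (6,2), each with probability 1/24.
E[X | X + Z = 8] = (4 + 5 + 6) / 3 = 5.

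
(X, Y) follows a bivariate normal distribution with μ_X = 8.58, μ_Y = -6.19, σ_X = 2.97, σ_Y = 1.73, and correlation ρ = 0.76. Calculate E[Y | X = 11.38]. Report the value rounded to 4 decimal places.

-4.9505

For a bivariate normal, E[Y | X=x] = μ_Y + ρ·(σ_Y/σ_X)·(x − μ_X).
E[Y | X=11.38] = -6.19 + (0.76)·(1.73/2.97)·(11.38 − (8.58)) = -6.19 + (0.44269)·(2.8) = -4.9505.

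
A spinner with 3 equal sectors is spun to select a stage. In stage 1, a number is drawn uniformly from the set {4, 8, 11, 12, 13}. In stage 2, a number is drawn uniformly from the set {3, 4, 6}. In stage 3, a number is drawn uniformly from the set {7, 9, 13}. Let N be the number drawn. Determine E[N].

E[N | stage 1] = (4+8+11+12+13)/5 = 48/5.
E[N | stage 2] = (3+4+6)/3 = 13/3.
E[N | stage 3] = (7+9+13)/3 = 29/3.
E[N] = (1/3)·(48/5) + (1/3)·(13/3) + (1/3)·(29/3) = 118/15.

118/15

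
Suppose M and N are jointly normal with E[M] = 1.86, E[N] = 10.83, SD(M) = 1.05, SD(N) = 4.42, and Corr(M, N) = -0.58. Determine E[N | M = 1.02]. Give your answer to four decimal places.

12.8809

E[N | M=x] = μ_N + ρ(σ_N/σ_M)(x − μ_M) for jointly normal variables.
E[N | M=1.02] = 10.83 + (-0.58)·(4.42/1.05)·(1.02 − (1.86)) = 10.83 + (-2.4415)·(-0.84) = 12.8809.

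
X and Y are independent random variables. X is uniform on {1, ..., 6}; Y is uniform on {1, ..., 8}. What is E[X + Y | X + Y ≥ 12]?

38/3

P(X + Y ≥ 12) = 1/8.
Summing (X+Y)·P(x,y) over outcomes with X + Y ≥ 12 gives 19/12.
E[X + Y | X + Y ≥ 12] = (19/12) / (1/8) = 38/3.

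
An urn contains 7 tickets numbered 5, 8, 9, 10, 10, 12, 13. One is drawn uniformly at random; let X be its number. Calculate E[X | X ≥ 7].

31/3

P(X ≥ 7) = 6/7.
Σ over the event: 8·1/7 + 9·1/7 + 10·2/7 + 12·1/7 + 13·1/7 = 62/7.
E[X | X ≥ 7] = (62/7) / (6/7) = 31/3.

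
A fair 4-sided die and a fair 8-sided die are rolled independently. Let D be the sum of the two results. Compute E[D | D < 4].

P(D < 4) = 3/32.
Σ over the event: 2·1/32 + 3·1/16 = 1/4.
E[D | D < 4] = (1/4) / (3/32) = 8/3.

8/3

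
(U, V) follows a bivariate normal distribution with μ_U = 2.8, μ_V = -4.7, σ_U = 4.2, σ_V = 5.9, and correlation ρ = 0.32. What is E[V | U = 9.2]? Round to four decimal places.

-1.8230

For a bivariate normal, E[V | U=x] = μ_V + ρ·(σ_V/σ_U)·(x − μ_U).
E[V | U=9.2] = -4.7 + (0.32)·(5.9/4.2)·(9.2 − (2.8)) = -4.7 + (0.449524)·(6.4) = -1.8230.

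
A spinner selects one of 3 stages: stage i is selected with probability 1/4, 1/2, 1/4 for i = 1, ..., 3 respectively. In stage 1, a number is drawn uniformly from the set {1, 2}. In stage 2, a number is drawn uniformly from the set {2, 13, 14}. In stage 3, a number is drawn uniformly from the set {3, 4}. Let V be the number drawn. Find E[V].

73/12

E[V | stage 1] = (1+2)/2 = 3/2.
E[V | stage 2] = (2+13+14)/3 = 29/3.
E[V | stage 3] = (3+4)/2 = 7/2.
By the law of total expectation,
E[V] = (1/4)·(3/2) + (1/2)·(29/3) + (1/4)·(7/2) = 73/12.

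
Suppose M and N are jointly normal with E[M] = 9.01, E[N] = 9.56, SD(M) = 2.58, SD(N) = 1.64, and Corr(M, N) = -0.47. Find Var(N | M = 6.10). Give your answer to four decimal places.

2.0955

Var(N | M=x) = (1 − ρ²)·σ_N².
Var(N | M=6.10) = (1.64)²·(1 − (-0.47)²) = 2.6896·0.7791 = 2.0955.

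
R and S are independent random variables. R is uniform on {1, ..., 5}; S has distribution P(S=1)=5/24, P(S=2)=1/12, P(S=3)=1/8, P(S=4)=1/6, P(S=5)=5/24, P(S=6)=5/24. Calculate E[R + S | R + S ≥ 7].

110/13

P(R + S ≥ 7) = 13/24.
Summing (R+S)·P(x,y) over outcomes with R + S ≥ 7 gives 55/12.
E[R + S | R + S ≥ 7] = (55/12) / (13/24) = 110/13.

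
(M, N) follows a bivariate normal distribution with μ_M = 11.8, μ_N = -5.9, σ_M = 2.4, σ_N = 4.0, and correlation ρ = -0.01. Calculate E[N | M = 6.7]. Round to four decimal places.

For a bivariate normal, E[N | M=x] = μ_N + ρ·(σ_N/σ_M)·(x − μ_M).
E[N | M=6.7] = -5.9 + (-0.01)·(4.0/2.4)·(6.7 − (11.8)) = -5.9 + (-0.016667)·(-5.1) = -5.8150.

-5.8150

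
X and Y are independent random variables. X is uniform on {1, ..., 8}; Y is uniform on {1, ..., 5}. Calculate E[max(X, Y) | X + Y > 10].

22/3

P(X + Y > 10) = 3/20.
Summing max(X,Y)·P(x,y) over outcomes with X + Y > 10 gives 11/10.
E[max(X, Y) | X + Y > 10] = (11/10) / (3/20) = 22/3.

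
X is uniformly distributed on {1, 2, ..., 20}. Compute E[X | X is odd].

10

Given X is odd, X is equally likely to be any of {1, 3, 5, 7, 9, 11, 13, 15, 17, 19}.
E[X | X is odd] = (1 + 3 + 5 + 7 + 9 + 11 + 13 + 15 + 17 + 19) / 10 = 10.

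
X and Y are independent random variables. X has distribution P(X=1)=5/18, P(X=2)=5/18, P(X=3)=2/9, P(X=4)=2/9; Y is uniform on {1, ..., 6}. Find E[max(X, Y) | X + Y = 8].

P(X + Y = 8) = 13/108.
Summing max(X,Y)·P(x,y) over outcomes with X + Y = 8 gives 11/18.
E[max(X, Y) | X + Y = 8] = (11/18) / (13/108) = 66/13.

66/13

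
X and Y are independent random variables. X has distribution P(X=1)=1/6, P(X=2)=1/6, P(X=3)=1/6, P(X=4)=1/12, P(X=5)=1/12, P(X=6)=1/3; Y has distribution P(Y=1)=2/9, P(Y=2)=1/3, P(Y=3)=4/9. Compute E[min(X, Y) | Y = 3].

5/2

P(Y = 3) = 4/9.
Summing min(X,Y)·P(x,y) over outcomes with Y = 3 gives 10/9.
E[min(X, Y) | Y = 3] = (10/9) / (4/9) = 5/2.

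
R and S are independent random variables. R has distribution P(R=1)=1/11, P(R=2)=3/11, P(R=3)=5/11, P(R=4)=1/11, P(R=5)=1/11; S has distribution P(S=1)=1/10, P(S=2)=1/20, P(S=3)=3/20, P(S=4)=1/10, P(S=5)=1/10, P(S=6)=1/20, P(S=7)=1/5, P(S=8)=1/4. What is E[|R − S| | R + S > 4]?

P(R + S > 4) = 39/44.
Summing |R−S|·P(x,y) over outcomes with R + S > 4 gives 156/55.
E[|R − S| | R + S > 4] = (156/55) / (39/44) = 16/5.

16/5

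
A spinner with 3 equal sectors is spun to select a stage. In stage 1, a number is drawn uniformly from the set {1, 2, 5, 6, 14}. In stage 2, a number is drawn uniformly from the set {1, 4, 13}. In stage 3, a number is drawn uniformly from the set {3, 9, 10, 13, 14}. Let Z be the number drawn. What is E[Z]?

107/15

E[Z | stage 1] = (1+2+5+6+14)/5 = 28/5.
E[Z | stage 2] = (1+4+13)/3 = 6.
E[Z | stage 3] = (3+9+10+13+14)/5 = 49/5.
By the law of total expectation,
E[Z] = (1/3)·(28/5) + (1/3)·(6) + (1/3)·(49/5) = 107/15.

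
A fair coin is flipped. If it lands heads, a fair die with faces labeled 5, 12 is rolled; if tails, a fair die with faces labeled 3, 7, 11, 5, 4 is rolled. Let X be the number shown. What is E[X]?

E[X | heads] = (5+12)/2 = 17/2.
E[X | tails] = (3+7+11+5+4)/5 = 6.
E[X] = (1/2)·(17/2) + (1/2)·(6) = 29/4.

29/4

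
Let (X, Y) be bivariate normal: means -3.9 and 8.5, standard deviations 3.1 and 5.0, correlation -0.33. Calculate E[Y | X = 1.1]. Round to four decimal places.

E[Y | X=x] = μ_Y + ρ(σ_Y/σ_X)(x − μ_X) for jointly normal variables.
E[Y | X=1.1] = 8.5 + (-0.33)·(5.0/3.1)·(1.1 − (-3.9)) = 8.5 + (-0.53226)·(5) = 5.8387.

5.8387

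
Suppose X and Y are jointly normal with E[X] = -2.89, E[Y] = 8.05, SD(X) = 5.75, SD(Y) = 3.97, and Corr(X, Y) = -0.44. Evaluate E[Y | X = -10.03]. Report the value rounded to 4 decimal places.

E[Y | X=x] = μ_Y + ρ(σ_Y/σ_X)(x − μ_X) for jointly normal variables.
E[Y | X=-10.03] = 8.05 + (-0.44)·(3.97/5.75)·(-10.03 − (-2.89)) = 8.05 + (-0.30379)·(-7.14) = 10.2191.

10.2191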